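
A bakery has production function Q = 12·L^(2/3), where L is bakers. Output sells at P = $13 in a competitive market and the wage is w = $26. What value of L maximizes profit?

L* = 64

MP_L = (2/3)·12·L^(-1/3) = 8·L^(-1/3).
Profit maximization for a price taker requires P·MP_L = w: 13·8·L^(-1/3) = 26.
So L^(-1/3) = 0.25, which gives L = 64.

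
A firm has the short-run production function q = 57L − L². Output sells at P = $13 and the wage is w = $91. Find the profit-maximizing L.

L* = 25

The marginal product of L is MP_L = 57 − 2L.
A price-taking firm hires until the value of the marginal product equals the wage: P·MP_L = w, so 13·(57 − 2L) = 91.
Then 57 − 2L = 7, giving L = 25.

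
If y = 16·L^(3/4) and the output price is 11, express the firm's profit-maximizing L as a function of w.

L(w) = (132/w)^(4)

MP_L = (3/4)·16·L^(-1/4) = 12·L^(-1/4).
Setting P·MP_L = w: 132·L^(-1/4) = w.
Solving for L: L^(-1/4) = w/132, so L = (132/w)^(4).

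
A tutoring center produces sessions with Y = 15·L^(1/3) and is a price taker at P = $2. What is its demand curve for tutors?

MP_L = (1/3)·15·L^(-2/3) = 5·L^(-2/3).
Setting P·MP_L = w: 10·L^(-2/3) = w.
Solving for L: L^(-2/3) = w/10, so L = (10/w)^(3/2).

L(w) = (10/w)^(3/2)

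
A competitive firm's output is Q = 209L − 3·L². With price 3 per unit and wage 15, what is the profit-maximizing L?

The marginal product of L is MP_L = 209 − 6L.
A price-taking firm hires until the value of the marginal product equals the wage: P·MP_L = w, so 3·(209 − 6L) = 15.
Then 209 − 6L = 5, giving L = 34.

L* = 34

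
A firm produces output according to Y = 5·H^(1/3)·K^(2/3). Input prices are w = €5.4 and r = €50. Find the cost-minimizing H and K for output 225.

H* = 125, K* = 27

Cost minimization requires the marginal rate of technical substitution to equal the input-price ratio: MP_H/MP_K = w/r.
Here MP_H/MP_K = (1/3)·(K/H)/(2/3) = 0.5·(K/H). Setting this equal to 5.4/50 = 0.108 gives K = 0.216H.
Substituting into Y = 225: 5·H^(1/3)·(0.216H)^(2/3) = 225.
Solving, H = 125 and K = 27.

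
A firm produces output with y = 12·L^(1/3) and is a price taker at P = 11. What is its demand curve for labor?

L(w) = (44/w)^(3/2)

MP_L = (1/3)·12·L^(-2/3) = 4·L^(-2/3).
Setting P·MP_L = w: 44·L^(-2/3) = w.
Solving for L: L^(-2/3) = w/44, so L = (44/w)^(3/2).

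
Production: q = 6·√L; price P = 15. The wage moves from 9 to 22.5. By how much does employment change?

From P·MP_L = w with MP_L = 3·L^(-1/2), the labor demand is L(w) = (45/w)^(2).
At w = 9: L = 25. At w = 22.5: L = 4.
ΔL = 4 − 25 = -21.

ΔL = -21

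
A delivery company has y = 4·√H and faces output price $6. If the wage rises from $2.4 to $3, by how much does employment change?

ΔH = -9

From P·MP_H = w with MP_H = 2·H^(-1/2), the labor demand is H(w) = (12/w)^(2).
At w = 2.4: H = 25. At w = 3: H = 16.
ΔH = 16 − 25 = -9.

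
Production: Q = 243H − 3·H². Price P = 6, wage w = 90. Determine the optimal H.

The marginal product of H is MP_H = 243 − 6H.
A price-taking firm hires until the value of the marginal product equals the wage: P·MP_H = w, so 6·(243 − 6H) = 90.
Then 243 − 6H = 15, giving H = 38.

H* = 38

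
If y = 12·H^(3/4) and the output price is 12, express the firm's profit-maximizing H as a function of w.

MP_H = (3/4)·12·H^(-1/4) = 9·H^(-1/4).
Setting P·MP_H = w: 108·H^(-1/4) = w.
Solving for H: H^(-1/4) = w/108, so H = (108/w)^(4).

H(w) = (108/w)^(4)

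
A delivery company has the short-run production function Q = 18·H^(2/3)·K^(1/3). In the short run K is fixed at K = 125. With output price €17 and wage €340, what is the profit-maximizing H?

H* = 27

With K = 125, MP_H = (2/3)·18·H^(-1/3)·125^(1/3) = 60·H^(-1/3).
Profit maximization for a price taker requires P·MP_H = w: 17·60·H^(-1/3) = 340.
So H^(-1/3) = 1/3, which gives H = 27.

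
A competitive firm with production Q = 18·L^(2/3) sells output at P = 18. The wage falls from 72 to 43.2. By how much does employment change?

ΔL = 98

From P·MP_L = w with MP_L = 12·L^(-1/3), the labor demand is L(w) = (216/w)^(3).
At w = 72: L = 27. At w = 43.2: L = 125.
ΔL = 125 − 27 = 98.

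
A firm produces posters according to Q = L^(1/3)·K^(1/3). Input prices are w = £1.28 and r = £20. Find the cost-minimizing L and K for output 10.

L* = 125, K* = 8

Cost minimization requires the marginal rate of technical substitution to equal the input-price ratio: MP_L/MP_K = w/r.
Here MP_L/MP_K = (1/3)·(K/L)/(1/3) = (K/L). Setting this equal to 1.28/20 = 0.064 gives K = 0.064L.
Substituting into Q = 10: L^(1/3)·(0.064L)^(1/3) = 10.
Solving, L = 125 and K = 8.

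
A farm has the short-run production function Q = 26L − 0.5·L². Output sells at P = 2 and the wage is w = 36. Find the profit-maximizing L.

The marginal product of L is MP_L = 26 − L.
A price-taking firm hires until the value of the marginal product equals the wage: P·MP_L = w, so 2·(26 − L) = 36.
Then 26 − L = 18, giving L = 8.

L* = 8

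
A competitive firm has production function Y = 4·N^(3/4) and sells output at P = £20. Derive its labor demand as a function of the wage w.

MP_N = (3/4)·4·N^(-1/4) = 3·N^(-1/4).
Setting P·MP_N = w: 60·N^(-1/4) = w.
Solving for N: N^(-1/4) = w/60, so N = (60/w)^(4).

N(w) = (60/w)^(4)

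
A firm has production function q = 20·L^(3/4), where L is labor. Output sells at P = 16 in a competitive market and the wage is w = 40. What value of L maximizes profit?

MP_L = (3/4)·20·L^(-1/4) = 15·L^(-1/4).
Profit maximization for a price taker requires P·MP_L = w: 16·15·L^(-1/4) = 40.
So L^(-1/4) = 1/6, which gives L = 1296.

L* = 1296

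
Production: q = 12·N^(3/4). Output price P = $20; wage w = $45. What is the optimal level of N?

N* = 256

MP_N = (3/4)·12·N^(-1/4) = 9·N^(-1/4).
Profit maximization for a price taker requires P·MP_N = w: 20·9·N^(-1/4) = 45.
So N^(-1/4) = 0.25, which gives N = 256.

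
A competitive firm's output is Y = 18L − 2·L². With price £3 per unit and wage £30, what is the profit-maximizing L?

The marginal product of L is MP_L = 18 − 4L.
A price-taking firm hires until the value of the marginal product equals the wage: P·MP_L = w, so 3·(18 − 4L) = 30.
Then 18 − 4L = 10, giving L = 2.

L* = 2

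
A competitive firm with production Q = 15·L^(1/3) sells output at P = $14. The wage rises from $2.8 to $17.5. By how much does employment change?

ΔL = -117

From P·MP_L = w with MP_L = 5·L^(-2/3), the labor demand is L(w) = (70/w)^(3/2).
At w = 2.8: L = 125. At w = 17.5: L = 8.
ΔL = 8 − 125 = -117.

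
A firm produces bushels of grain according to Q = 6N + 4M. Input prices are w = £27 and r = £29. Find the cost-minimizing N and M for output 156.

The inputs are perfect substitutes, so the firm uses whichever has the lower cost per unit of output.
Cost per unit of output via N is w/6 = 4.5; via M it is r/4 = 7.25. N is cheaper.
Producing Q = 156 with N alone: N = 26, M = 0.

N* = 26, M* = 0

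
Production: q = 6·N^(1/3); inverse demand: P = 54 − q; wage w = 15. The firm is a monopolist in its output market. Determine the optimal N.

Marginal revenue from the inverse demand is MR = 54 − 2q.
The marginal product is MP_N = 2·N^(-2/3).
A monopolist hires until marginal revenue product equals the wage: MR·MP_N = w.
At N, q = 6·N^(1/3). Substituting and solving: (54 − 12·N^(1/3))·2·N^(-2/3) = 15 gives N = 8.

N* = 8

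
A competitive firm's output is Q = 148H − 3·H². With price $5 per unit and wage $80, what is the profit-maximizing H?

The marginal product of H is MP_H = 148 − 6H.
A price-taking firm hires until the value of the marginal product equals the wage: P·MP_H = w, so 5·(148 − 6H) = 80.
Then 148 − 6H = 16, giving H = 22.

H* = 22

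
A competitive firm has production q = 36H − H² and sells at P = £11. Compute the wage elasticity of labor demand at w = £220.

ε = -1.25

From P·MP_H = w with MP_H = 36 − 2H, labor demand is H(w) = (36 − w/11)/2.
dH/dw = −1/(22) = -1/22.
At w = 220, H = 8, so ε = (dH/dw)·(w/H) = (-1/22)·(220/8) = -1.25.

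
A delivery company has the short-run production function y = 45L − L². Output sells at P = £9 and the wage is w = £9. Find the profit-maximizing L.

The marginal product of L is MP_L = 45 − 2L.
A price-taking firm hires until the value of the marginal product equals the wage: P·MP_L = w, so 9·(45 − 2L) = 9.
Then 45 − 2L = 1, giving L = 22.

L* = 22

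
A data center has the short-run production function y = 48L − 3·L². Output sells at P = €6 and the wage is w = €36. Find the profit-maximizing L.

L* = 7

The marginal product of L is MP_L = 48 − 6L.
A price-taking firm hires until the value of the marginal product equals the wage: P·MP_L = w, so 6·(48 − 6L) = 36.
Then 48 − 6L = 6, giving L = 7.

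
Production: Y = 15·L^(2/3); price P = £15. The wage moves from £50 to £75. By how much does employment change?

From P·MP_L = w with MP_L = 10·L^(-1/3), the labor demand is L(w) = (150/w)^(3).
At w = 50: L = 27. At w = 75: L = 8.
ΔL = 8 − 27 = -19.

ΔL = -19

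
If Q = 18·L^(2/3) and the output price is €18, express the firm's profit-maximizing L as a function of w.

MP_L = (2/3)·18·L^(-1/3) = 12·L^(-1/3).
Setting P·MP_L = w: 216·L^(-1/3) = w.
Solving for L: L^(-1/3) = w/216, so L = (216/w)^(3).

L(w) = (216/w)^(3)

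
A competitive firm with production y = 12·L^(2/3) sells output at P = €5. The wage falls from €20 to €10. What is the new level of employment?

From P·MP_L = w with MP_L = 8·L^(-1/3), the labor demand is L(w) = (40/w)^(3).
At w = 20: L = 8. At w = 10: L = 64.

L* = 64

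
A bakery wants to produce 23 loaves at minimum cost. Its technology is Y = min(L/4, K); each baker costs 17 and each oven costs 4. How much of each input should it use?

With a fixed-proportions technology, the cost-minimizing bundle uses no slack in either input: L/4 = K = Y.
So L = 4·23 = 92 and K = 23.

L* = 92, K* = 23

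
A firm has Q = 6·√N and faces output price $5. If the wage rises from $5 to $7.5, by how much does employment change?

From P·MP_N = w with MP_N = 3·N^(-1/2), the labor demand is N(w) = (15/w)^(2).
At w = 5: N = 9. At w = 7.5: N = 4.
ΔN = 4 − 9 = -5.

ΔN = -5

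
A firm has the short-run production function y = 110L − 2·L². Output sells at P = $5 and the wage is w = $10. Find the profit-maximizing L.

The marginal product of L is MP_L = 110 − 4L.
A price-taking firm hires until the value of the marginal product equals the wage: P·MP_L = w, so 5·(110 − 4L) = 10.
Then 110 − 4L = 2, giving L = 27.

L* = 27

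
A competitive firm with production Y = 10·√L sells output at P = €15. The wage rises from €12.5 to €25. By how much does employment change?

ΔL = -27

From P·MP_L = w with MP_L = 5·L^(-1/2), the labor demand is L(w) = (75/w)^(2).
At w = 12.5: L = 36. At w = 25: L = 9.
ΔL = 9 − 36 = -27.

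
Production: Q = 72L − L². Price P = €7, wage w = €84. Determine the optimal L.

L* = 30

The marginal product of L is MP_L = 72 − 2L.
A price-taking firm hires until the value of the marginal product equals the wage: P·MP_L = w, so 7·(72 − 2L) = 84.
Then 72 − 2L = 12, giving L = 30.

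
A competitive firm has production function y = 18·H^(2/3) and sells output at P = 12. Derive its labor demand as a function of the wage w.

H(w) = 2985984/w³

MP_H = (2/3)·18·H^(-1/3) = 12·H^(-1/3).
Setting P·MP_H = w: 144·H^(-1/3) = w.
Solving for H: H^(-1/3) = w/144, so H = (144/w)^(3).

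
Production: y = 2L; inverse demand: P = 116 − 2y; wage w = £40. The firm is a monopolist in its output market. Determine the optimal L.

Marginal revenue from the inverse demand is MR = 116 − 4y.
The marginal product is MP_L = 2.
A monopolist hires until marginal revenue product equals the wage: MR·MP_L = w.
(116 − 8L)·2 = 40, so L = 12.

L* = 12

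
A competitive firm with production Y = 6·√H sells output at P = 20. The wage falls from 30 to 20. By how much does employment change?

ΔH = 5

From P·MP_H = w with MP_H = 3·H^(-1/2), the labor demand is H(w) = (60/w)^(2).
At w = 30: H = 4. At w = 20: H = 9.
ΔH = 9 − 4 = 5.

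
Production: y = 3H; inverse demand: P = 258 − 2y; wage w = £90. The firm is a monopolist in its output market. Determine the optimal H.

Marginal revenue from the inverse demand is MR = 258 − 4y.
The marginal product is MP_H = 3.
A monopolist hires until marginal revenue product equals the wage: MR·MP_H = w.
(258 − 12H)·3 = 90, so H = 19.

H* = 19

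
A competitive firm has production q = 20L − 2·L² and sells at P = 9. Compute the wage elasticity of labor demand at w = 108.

From P·MP_L = w with MP_L = 20 − 4L, labor demand is L(w) = (20 − w/9)/4.
dL/dw = −1/(36) = -1/36.
At w = 108, L = 2, so ε = (dL/dw)·(w/L) = (-1/36)·(108/2) = -1.5.

ε = -1.5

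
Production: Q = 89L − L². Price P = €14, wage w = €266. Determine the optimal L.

L* = 35

The marginal product of L is MP_L = 89 − 2L.
A price-taking firm hires until the value of the marginal product equals the wage: P·MP_L = w, so 14·(89 − 2L) = 266.
Then 89 − 2L = 19, giving L = 35.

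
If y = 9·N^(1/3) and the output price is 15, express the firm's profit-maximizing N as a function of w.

MP_N = (1/3)·9·N^(-2/3) = 3·N^(-2/3).
Setting P·MP_N = w: 45·N^(-2/3) = w.
Solving for N: N^(-2/3) = w/45, so N = (45/w)^(3/2).

N(w) = (45/w)^(3/2)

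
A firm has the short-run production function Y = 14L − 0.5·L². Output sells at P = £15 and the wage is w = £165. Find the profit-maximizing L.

L* = 3

The marginal product of L is MP_L = 14 − L.
A price-taking firm hires until the value of the marginal product equals the wage: P·MP_L = w, so 15·(14 − L) = 165.
Then 14 − L = 11, giving L = 3.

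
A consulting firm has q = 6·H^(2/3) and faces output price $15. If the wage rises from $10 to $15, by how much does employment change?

From P·MP_H = w with MP_H = 4·H^(-1/3), the labor demand is H(w) = (60/w)^(3).
At w = 10: H = 216. At w = 15: H = 64.
ΔH = 64 − 216 = -152.

ΔH = -152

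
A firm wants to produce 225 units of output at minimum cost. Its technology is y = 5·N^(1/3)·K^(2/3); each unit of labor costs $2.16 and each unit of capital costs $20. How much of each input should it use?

Cost minimization requires the marginal rate of technical substitution to equal the input-price ratio: MP_N/MP_K = w/r.
Here MP_N/MP_K = (1/3)·(K/N)/(2/3) = 0.5·(K/N). Setting this equal to 2.16/20 = 0.108 gives K = 0.216N.
Substituting into y = 225: 5·N^(1/3)·(0.216N)^(2/3) = 225.
Solving, N = 125 and K = 27.

N* = 125, K* = 27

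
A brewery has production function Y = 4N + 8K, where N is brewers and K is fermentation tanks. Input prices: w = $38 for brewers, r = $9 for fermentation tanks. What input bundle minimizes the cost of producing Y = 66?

N* = 0, K* = 8.25

The inputs are perfect substitutes, so the firm uses whichever has the lower cost per unit of output.
Cost per unit of output via N is w/4 = 9.5; via K it is r/8 = 1.125. K is cheaper.
Producing Y = 66 with K alone: N = 0, K = 8.25.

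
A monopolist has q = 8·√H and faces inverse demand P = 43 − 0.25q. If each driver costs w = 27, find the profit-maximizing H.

H* = 16

Marginal revenue from the inverse demand is MR = 43 − 0.5q.
The marginal product is MP_H = 4·H^(-1/2).
A monopolist hires until marginal revenue product equals the wage: MR·MP_H = w.
At H, q = 8·√H. Substituting and solving: (43 − 4·√H)·4·H^(-1/2) = 27 gives H = 16.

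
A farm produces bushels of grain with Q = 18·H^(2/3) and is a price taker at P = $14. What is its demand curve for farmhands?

H(w) = 4741632/w³

MP_H = (2/3)·18·H^(-1/3) = 12·H^(-1/3).
Setting P·MP_H = w: 168·H^(-1/3) = w.
Solving for H: H^(-1/3) = w/168, so H = (168/w)^(3).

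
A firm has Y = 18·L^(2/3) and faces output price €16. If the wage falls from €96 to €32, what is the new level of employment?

L* = 216

From P·MP_L = w with MP_L = 12·L^(-1/3), the labor demand is L(w) = (192/w)^(3).
At w = 96: L = 8. At w = 32: L = 216.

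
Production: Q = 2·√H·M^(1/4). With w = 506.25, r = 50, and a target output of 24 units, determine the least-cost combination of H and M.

H* = 16, M* = 81

Cost minimization requires the marginal rate of technical substitution to equal the input-price ratio: MP_H/MP_M = w/r.
Here MP_H/MP_M = (1/2)·(M/H)/(1/4) = 2·(M/H). Setting this equal to 506.25/50 = 10.125 gives M = 5.0625H.
Substituting into Q = 24: 2·H^(1/2)·(5.0625H)^(1/4) = 24.
Solving, H = 16 and M = 81.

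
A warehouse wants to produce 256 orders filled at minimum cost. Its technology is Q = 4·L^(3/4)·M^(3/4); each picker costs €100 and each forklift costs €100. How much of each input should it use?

Cost minimization requires the marginal rate of technical substitution to equal the input-price ratio: MP_L/MP_M = w/r.
Here MP_L/MP_M = (3/4)·(M/L)/(3/4) = (M/L). Setting this equal to 100/100 = 1 gives M = L.
Substituting into Q = 256: 4·L^(3/4)·(L)^(3/4) = 256.
Solving, L = 16 and M = 16.

L* = 16, M* = 16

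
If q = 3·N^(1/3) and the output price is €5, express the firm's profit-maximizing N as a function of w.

MP_N = (1/3)·3·N^(-2/3) = N^(-2/3).
Setting P·MP_N = w: 5·N^(-2/3) = w.
Solving for N: N^(-2/3) = w/5, so N = (5/w)^(3/2).

N(w) = (5/w)^(3/2)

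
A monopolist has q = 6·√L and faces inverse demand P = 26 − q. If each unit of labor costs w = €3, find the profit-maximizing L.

Marginal revenue from the inverse demand is MR = 26 − 2q.
The marginal product is MP_L = 3·L^(-1/2).
A monopolist hires until marginal revenue product equals the wage: MR·MP_L = w.
At L, q = 6·√L. Substituting and solving: (26 − 12·√L)·3·L^(-1/2) = 3 gives L = 4.

L* = 4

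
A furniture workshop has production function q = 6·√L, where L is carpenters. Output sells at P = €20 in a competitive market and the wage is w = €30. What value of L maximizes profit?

MP_L = (1/2)·6·L^(-1/2) = 3·L^(-1/2).
Profit maximization for a price taker requires P·MP_L = w: 20·3·L^(-1/2) = 30.
So L^(-1/2) = 0.5, which gives L = 4.

L* = 4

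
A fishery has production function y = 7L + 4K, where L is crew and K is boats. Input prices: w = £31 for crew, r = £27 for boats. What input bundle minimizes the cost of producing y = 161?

The inputs are perfect substitutes, so the firm uses whichever has the lower cost per unit of output.
Cost per unit of output via L is w/7 = 31/7; via K it is r/4 = 6.75. L is cheaper.
Producing y = 161 with L alone: L = 23, K = 0.

L* = 23, K* = 0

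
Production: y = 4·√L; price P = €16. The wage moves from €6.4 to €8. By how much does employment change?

From P·MP_L = w with MP_L = 2·L^(-1/2), the labor demand is L(w) = (32/w)^(2).
At w = 6.4: L = 25. At w = 8: L = 16.
ΔL = 16 − 25 = -9.

ΔL = -9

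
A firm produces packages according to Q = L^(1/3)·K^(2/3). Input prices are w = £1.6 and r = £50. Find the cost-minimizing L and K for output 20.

L* = 125, K* = 8

Cost minimization requires the marginal rate of technical substitution to equal the input-price ratio: MP_L/MP_K = w/r.
Here MP_L/MP_K = (1/3)·(K/L)/(2/3) = 0.5·(K/L). Setting this equal to 1.6/50 = 0.032 gives K = 0.064L.
Substituting into Q = 20: L^(1/3)·(0.064L)^(2/3) = 20.
Solving, L = 125 and K = 8.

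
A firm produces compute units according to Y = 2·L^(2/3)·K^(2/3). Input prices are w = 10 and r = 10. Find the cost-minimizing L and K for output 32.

L* = 8, K* = 8

Cost minimization requires the marginal rate of technical substitution to equal the input-price ratio: MP_L/MP_K = w/r.
Here MP_L/MP_K = (2/3)·(K/L)/(2/3) = (K/L). Setting this equal to 10/10 = 1 gives K = L.
Substituting into Y = 32: 2·L^(2/3)·(L)^(2/3) = 32.
Solving, L = 8 and K = 8.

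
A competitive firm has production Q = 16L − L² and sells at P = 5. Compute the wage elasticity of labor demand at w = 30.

ε = -0.6

From P·MP_L = w with MP_L = 16 − 2L, labor demand is L(w) = (16 − w/5)/2.
dL/dw = −1/(10) = -0.1.
At w = 30, L = 5, so ε = (dL/dw)·(w/L) = (-0.1)·(30/5) = -0.6.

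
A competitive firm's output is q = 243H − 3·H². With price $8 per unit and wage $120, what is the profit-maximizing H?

The marginal product of H is MP_H = 243 − 6H.
A price-taking firm hires until the value of the marginal product equals the wage: P·MP_H = w, so 8·(243 − 6H) = 120.
Then 243 − 6H = 15, giving H = 38.

H* = 38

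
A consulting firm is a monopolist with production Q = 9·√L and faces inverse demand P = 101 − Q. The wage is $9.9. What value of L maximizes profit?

L* = 25

Marginal revenue from the inverse demand is MR = 101 − 2Q.
The marginal product is MP_L = 4.5·L^(-1/2).
A monopolist hires until marginal revenue product equals the wage: MR·MP_L = w.
At L, Q = 9·√L. Substituting and solving: (101 − 18·√L)·4.5·L^(-1/2) = 9.9 gives L = 25.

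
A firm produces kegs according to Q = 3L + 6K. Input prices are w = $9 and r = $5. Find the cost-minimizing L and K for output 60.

The inputs are perfect substitutes, so the firm uses whichever has the lower cost per unit of output.
Cost per unit of output via L is w/3 = 3; via K it is r/6 = 5/6. K is cheaper.
Producing Q = 60 with K alone: L = 0, K = 10.

L* = 0, K* = 10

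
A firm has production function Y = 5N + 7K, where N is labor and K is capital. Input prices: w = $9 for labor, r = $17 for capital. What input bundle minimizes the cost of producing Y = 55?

The inputs are perfect substitutes, so the firm uses whichever has the lower cost per unit of output.
Cost per unit of output via N is w/5 = 1.8; via K it is r/7 = 17/7. N is cheaper.
Producing Y = 55 with N alone: N = 11, K = 0.

N* = 11, K* = 0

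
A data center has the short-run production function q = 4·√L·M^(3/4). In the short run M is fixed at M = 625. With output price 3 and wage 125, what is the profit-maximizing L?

With M = 625, MP_L = (1/2)·4·L^(-1/2)·625^(3/4) = 250·L^(-1/2).
Profit maximization for a price taker requires P·MP_L = w: 3·250·L^(-1/2) = 125.
So L^(-1/2) = 1/6, which gives L = 36.

L* = 36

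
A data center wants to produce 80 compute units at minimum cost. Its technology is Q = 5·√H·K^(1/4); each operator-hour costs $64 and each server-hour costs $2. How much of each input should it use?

H* = 16, K* = 256

Cost minimization requires the marginal rate of technical substitution to equal the input-price ratio: MP_H/MP_K = w/r.
Here MP_H/MP_K = (1/2)·(K/H)/(1/4) = 2·(K/H). Setting this equal to 64/2 = 32 gives K = 16H.
Substituting into Q = 80: 5·H^(1/2)·(16H)^(1/4) = 80.
Solving, H = 16 and K = 256.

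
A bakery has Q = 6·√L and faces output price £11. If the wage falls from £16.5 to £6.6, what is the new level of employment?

L* = 25

From P·MP_L = w with MP_L = 3·L^(-1/2), the labor demand is L(w) = (33/w)^(2).
At w = 16.5: L = 4. At w = 6.6: L = 25.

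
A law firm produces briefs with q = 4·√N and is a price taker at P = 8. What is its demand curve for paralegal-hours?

N(w) = 256/w²

MP_N = (1/2)·4·N^(-1/2) = 2·N^(-1/2).
Setting P·MP_N = w: 16·N^(-1/2) = w.
Solving for N: N^(-1/2) = w/16, so N = (16/w)^(2).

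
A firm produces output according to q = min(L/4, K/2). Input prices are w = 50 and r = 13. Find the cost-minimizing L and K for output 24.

L* = 96, K* = 48

With a fixed-proportions technology, the cost-minimizing bundle uses no slack in either input: L/4 = K/2 = q.
So L = 4·24 = 96 and K = 2·24 = 48.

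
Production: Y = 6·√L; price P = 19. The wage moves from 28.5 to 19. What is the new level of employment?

From P·MP_L = w with MP_L = 3·L^(-1/2), the labor demand is L(w) = (57/w)^(2).
At w = 28.5: L = 4. At w = 19: L = 9.

L* = 9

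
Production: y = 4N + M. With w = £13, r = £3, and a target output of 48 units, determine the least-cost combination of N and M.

The inputs are perfect substitutes, so the firm uses whichever has the lower cost per unit of output.
Cost per unit of output via N is 3.25; via M it is 3. M is cheaper.
Producing y = 48 with M alone: N = 0, M = 48.

N* = 0, M* = 48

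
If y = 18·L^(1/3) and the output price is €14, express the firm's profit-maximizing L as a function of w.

L(w) = (84/w)^(3/2)

MP_L = (1/3)·18·L^(-2/3) = 6·L^(-2/3).
Setting P·MP_L = w: 84·L^(-2/3) = w.
Solving for L: L^(-2/3) = w/84, so L = (84/w)^(3/2).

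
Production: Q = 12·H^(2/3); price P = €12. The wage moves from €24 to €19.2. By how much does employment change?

From P·MP_H = w with MP_H = 8·H^(-1/3), the labor demand is H(w) = (96/w)^(3).
At w = 24: H = 64. At w = 19.2: H = 125.
ΔH = 125 − 64 = 61.

ΔH = 61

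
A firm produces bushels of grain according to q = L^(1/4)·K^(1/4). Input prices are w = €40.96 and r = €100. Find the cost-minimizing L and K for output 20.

L* = 625, K* = 256

Cost minimization requires the marginal rate of technical substitution to equal the input-price ratio: MP_L/MP_K = w/r.
Here MP_L/MP_K = (1/4)·(K/L)/(1/4) = (K/L). Setting this equal to 40.96/100 = 0.4096 gives K = 0.4096L.
Substituting into q = 20: L^(1/4)·(0.4096L)^(1/4) = 20.
Solving, L = 625 and K = 256.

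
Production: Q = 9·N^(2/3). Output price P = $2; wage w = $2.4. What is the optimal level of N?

N* = 125

MP_N = (2/3)·9·N^(-1/3) = 6·N^(-1/3).
Profit maximization for a price taker requires P·MP_N = w: 2·6·N^(-1/3) = 2.4.
So N^(-1/3) = 0.2, which gives N = 125.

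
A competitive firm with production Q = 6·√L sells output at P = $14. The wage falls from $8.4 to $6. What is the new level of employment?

L* = 49

From P·MP_L = w with MP_L = 3·L^(-1/2), the labor demand is L(w) = (42/w)^(2).
At w = 8.4: L = 25. At w = 6: L = 49.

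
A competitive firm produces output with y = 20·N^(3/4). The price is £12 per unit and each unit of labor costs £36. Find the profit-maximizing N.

N* = 625

MP_N = (3/4)·20·N^(-1/4) = 15·N^(-1/4).
Profit maximization for a price taker requires P·MP_N = w: 12·15·N^(-1/4) = 36.
So N^(-1/4) = 0.2, which gives N = 625.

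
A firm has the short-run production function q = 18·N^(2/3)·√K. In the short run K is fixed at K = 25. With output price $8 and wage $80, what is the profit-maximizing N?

N* = 216

With K = 25, MP_N = (2/3)·18·N^(-1/3)·25^(1/2) = 60·N^(-1/3).
Profit maximization for a price taker requires P·MP_N = w: 8·60·N^(-1/3) = 80.
So N^(-1/3) = 1/6, which gives N = 216.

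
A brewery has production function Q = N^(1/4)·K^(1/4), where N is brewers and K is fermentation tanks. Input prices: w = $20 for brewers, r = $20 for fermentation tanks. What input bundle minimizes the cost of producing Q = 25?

N* = 625, K* = 625

Cost minimization requires the marginal rate of technical substitution to equal the input-price ratio: MP_N/MP_K = w/r.
Here MP_N/MP_K = (1/4)·(K/N)/(1/4) = (K/N). Setting this equal to 20/20 = 1 gives K = N.
Substituting into Q = 25: N^(1/4)·(N)^(1/4) = 25.
Solving, N = 625 and K = 625.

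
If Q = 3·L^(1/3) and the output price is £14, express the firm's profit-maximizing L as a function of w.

L(w) = (14/w)^(3/2)

MP_L = (1/3)·3·L^(-2/3) = L^(-2/3).
Setting P·MP_L = w: 14·L^(-2/3) = w.
Solving for L: L^(-2/3) = w/14, so L = (14/w)^(3/2).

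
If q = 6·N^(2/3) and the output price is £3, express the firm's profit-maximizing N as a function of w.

MP_N = (2/3)·6·N^(-1/3) = 4·N^(-1/3).
Setting P·MP_N = w: 12·N^(-1/3) = w.
Solving for N: N^(-1/3) = w/12, so N = (12/w)^(3).

N(w) = 1728/w³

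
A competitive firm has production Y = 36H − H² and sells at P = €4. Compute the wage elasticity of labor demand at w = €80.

ε = -1.25

From P·MP_H = w with MP_H = 36 − 2H, labor demand is H(w) = (36 − w/4)/2.
dH/dw = −1/(8) = -0.125.
At w = 80, H = 8, so ε = (dH/dw)·(w/H) = (-0.125)·(80/8) = -1.25.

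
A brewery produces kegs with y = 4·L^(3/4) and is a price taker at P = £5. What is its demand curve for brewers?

L(w) = 50625/w^(4)

MP_L = (3/4)·4·L^(-1/4) = 3·L^(-1/4).
Setting P·MP_L = w: 15·L^(-1/4) = w.
Solving for L: L^(-1/4) = w/15, so L = (15/w)^(4).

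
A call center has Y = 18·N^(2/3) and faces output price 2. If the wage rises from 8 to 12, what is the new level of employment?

N* = 8

From P·MP_N = w with MP_N = 12·N^(-1/3), the labor demand is N(w) = (24/w)^(3).
At w = 8: N = 27. At w = 12: N = 8.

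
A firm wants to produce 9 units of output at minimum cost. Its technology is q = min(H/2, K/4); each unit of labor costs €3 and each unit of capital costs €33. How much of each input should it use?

H* = 18, K* = 36

With a fixed-proportions technology, the cost-minimizing bundle uses no slack in either input: H/2 = K/4 = q.
So H = 2·9 = 18 and K = 4·9 = 36.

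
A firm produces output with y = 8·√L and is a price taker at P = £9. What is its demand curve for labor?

L(w) = 1296/w²

MP_L = (1/2)·8·L^(-1/2) = 4·L^(-1/2).
Setting P·MP_L = w: 36·L^(-1/2) = w.
Solving for L: L^(-1/2) = w/36, so L = (36/w)^(2).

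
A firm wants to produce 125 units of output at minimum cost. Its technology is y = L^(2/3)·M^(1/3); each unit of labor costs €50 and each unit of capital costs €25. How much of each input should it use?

Cost minimization requires the marginal rate of technical substitution to equal the input-price ratio: MP_L/MP_M = w/r.
Here MP_L/MP_M = (2/3)·(M/L)/(1/3) = 2·(M/L). Setting this equal to 50/25 = 2 gives M = L.
Substituting into y = 125: L^(2/3)·(L)^(1/3) = 125.
Solving, L = 125 and M = 125.

L* = 125, M* = 125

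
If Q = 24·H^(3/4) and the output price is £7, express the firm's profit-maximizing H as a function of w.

MP_H = (3/4)·24·H^(-1/4) = 18·H^(-1/4).
Setting P·MP_H = w: 126·H^(-1/4) = w.
Solving for H: H^(-1/4) = w/126, so H = (126/w)^(4).

H(w) = (126/w)^(4)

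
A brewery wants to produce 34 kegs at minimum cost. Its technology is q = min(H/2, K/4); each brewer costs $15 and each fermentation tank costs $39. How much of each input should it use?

H* = 68, K* = 136

With a fixed-proportions technology, the cost-minimizing bundle uses no slack in either input: H/2 = K/4 = q.
So H = 2·34 = 68 and K = 4·34 = 136.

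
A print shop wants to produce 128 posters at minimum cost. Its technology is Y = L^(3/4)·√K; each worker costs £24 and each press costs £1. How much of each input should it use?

L* = 16, K* = 256

Cost minimization requires the marginal rate of technical substitution to equal the input-price ratio: MP_L/MP_K = w/r.
Here MP_L/MP_K = (3/4)·(K/L)/(1/2) = 1.5·(K/L). Setting this equal to 24/1 = 24 gives K = 16L.
Substituting into Y = 128: L^(3/4)·(16L)^(1/2) = 128.
Solving, L = 16 and K = 256.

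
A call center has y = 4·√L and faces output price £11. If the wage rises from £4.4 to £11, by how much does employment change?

From P·MP_L = w with MP_L = 2·L^(-1/2), the labor demand is L(w) = (22/w)^(2).
At w = 4.4: L = 25. At w = 11: L = 4.
ΔL = 4 − 25 = -21.

ΔL = -21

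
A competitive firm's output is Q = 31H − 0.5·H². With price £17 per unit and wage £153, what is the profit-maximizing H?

H* = 22

The marginal product of H is MP_H = 31 − H.
A price-taking firm hires until the value of the marginal product equals the wage: P·MP_H = w, so 17·(31 − H) = 153.
Then 31 − H = 9, giving H = 22.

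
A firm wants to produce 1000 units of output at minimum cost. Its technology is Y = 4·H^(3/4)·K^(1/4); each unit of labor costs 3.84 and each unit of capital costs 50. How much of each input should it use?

H* = 625, K* = 16

Cost minimization requires the marginal rate of technical substitution to equal the input-price ratio: MP_H/MP_K = w/r.
Here MP_H/MP_K = (3/4)·(K/H)/(1/4) = 3·(K/H). Setting this equal to 3.84/50 = 0.0768 gives K = 0.0256H.
Substituting into Y = 1000: 4·H^(3/4)·(0.0256H)^(1/4) = 1000.
Solving, H = 625 and K = 16.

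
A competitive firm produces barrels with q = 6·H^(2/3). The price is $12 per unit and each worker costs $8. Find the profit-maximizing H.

MP_H = (2/3)·6·H^(-1/3) = 4·H^(-1/3).
Profit maximization for a price taker requires P·MP_H = w: 12·4·H^(-1/3) = 8.
So H^(-1/3) = 1/6, which gives H = 216.

H* = 216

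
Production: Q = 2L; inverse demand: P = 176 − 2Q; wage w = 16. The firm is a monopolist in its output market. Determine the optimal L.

Marginal revenue from the inverse demand is MR = 176 − 4Q.
The marginal product is MP_L = 2.
A monopolist hires until marginal revenue product equals the wage: MR·MP_L = w.
(176 − 8L)·2 = 16, so L = 21.

L* = 21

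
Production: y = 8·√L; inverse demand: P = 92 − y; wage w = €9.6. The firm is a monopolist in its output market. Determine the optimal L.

Marginal revenue from the inverse demand is MR = 92 − 2y.
The marginal product is MP_L = 4·L^(-1/2).
A monopolist hires until marginal revenue product equals the wage: MR·MP_L = w.
At L, y = 8·√L. Substituting and solving: (92 − 16·√L)·4·L^(-1/2) = 9.6 gives L = 25.

L* = 25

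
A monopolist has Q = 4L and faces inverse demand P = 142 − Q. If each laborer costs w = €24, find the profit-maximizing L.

Marginal revenue from the inverse demand is MR = 142 − 2Q.
The marginal product is MP_L = 4.
A monopolist hires until marginal revenue product equals the wage: MR·MP_L = w.
(142 − 8L)·4 = 24, so L = 17.

L* = 17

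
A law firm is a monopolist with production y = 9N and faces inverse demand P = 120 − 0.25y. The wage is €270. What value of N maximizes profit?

Marginal revenue from the inverse demand is MR = 120 − 0.5y.
The marginal product is MP_N = 9.
A monopolist hires until marginal revenue product equals the wage: MR·MP_N = w.
(120 − 4.5N)·9 = 270, so N = 20.

N* = 20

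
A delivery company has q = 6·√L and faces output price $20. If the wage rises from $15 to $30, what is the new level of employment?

L* = 4

From P·MP_L = w with MP_L = 3·L^(-1/2), the labor demand is L(w) = (60/w)^(2).
At w = 15: L = 16. At w = 30: L = 4.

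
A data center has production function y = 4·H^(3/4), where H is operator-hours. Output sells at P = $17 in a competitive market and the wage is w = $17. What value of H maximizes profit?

H* = 81

MP_H = (3/4)·4·H^(-1/4) = 3·H^(-1/4).
Profit maximization for a price taker requires P·MP_H = w: 17·3·H^(-1/4) = 17.
So H^(-1/4) = 1/3, which gives H = 81.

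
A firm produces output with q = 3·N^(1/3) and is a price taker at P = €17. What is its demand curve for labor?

N(w) = (17/w)^(3/2)

MP_N = (1/3)·3·N^(-2/3) = N^(-2/3).
Setting P·MP_N = w: 17·N^(-2/3) = w.
Solving for N: N^(-2/3) = w/17, so N = (17/w)^(3/2).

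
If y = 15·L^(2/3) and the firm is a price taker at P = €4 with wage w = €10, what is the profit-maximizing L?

L* = 64

MP_L = (2/3)·15·L^(-1/3) = 10·L^(-1/3).
Profit maximization for a price taker requires P·MP_L = w: 4·10·L^(-1/3) = 10.
So L^(-1/3) = 0.25, which gives L = 64.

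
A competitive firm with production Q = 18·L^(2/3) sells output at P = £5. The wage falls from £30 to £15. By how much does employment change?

From P·MP_L = w with MP_L = 12·L^(-1/3), the labor demand is L(w) = (60/w)^(3).
At w = 30: L = 8. At w = 15: L = 64.
ΔL = 64 − 8 = 56.

ΔL = 56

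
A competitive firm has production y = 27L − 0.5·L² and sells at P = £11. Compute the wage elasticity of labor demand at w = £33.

ε = -0.125

From P·MP_L = w with MP_L = 27 − L, labor demand is L(w) = 27 − w/11.
dL/dw = −1/(11) = -1/11.
At w = 33, L = 24, so ε = (dL/dw)·(w/L) = (-1/11)·(33/24) = -0.125.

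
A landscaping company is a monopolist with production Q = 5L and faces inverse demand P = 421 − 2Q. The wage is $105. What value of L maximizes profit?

L* = 20

Marginal revenue from the inverse demand is MR = 421 − 4Q.
The marginal product is MP_L = 5.
A monopolist hires until marginal revenue product equals the wage: MR·MP_L = w.
(421 − 20L)·5 = 105, so L = 20.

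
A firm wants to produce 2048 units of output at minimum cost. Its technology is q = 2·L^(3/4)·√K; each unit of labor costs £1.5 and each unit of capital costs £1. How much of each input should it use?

Cost minimization requires the marginal rate of technical substitution to equal the input-price ratio: MP_L/MP_K = w/r.
Here MP_L/MP_K = (3/4)·(K/L)/(1/2) = 1.5·(K/L). Setting this equal to 1.5/1 = 1.5 gives K = L.
Substituting into q = 2048: 2·L^(3/4)·(L)^(1/2) = 2048.
Solving, L = 256 and K = 256.

L* = 256, K* = 256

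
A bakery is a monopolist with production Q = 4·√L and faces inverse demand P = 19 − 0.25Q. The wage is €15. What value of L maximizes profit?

Marginal revenue from the inverse demand is MR = 19 − 0.5Q.
The marginal product is MP_L = 2·L^(-1/2).
A monopolist hires until marginal revenue product equals the wage: MR·MP_L = w.
At L, Q = 4·√L. Substituting and solving: (19 − 2·√L)·2·L^(-1/2) = 15 gives L = 4.

L* = 4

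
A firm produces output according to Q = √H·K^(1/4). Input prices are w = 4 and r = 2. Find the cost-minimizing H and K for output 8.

H* = 16, K* = 16

Cost minimization requires the marginal rate of technical substitution to equal the input-price ratio: MP_H/MP_K = w/r.
Here MP_H/MP_K = (1/2)·(K/H)/(1/4) = 2·(K/H). Setting this equal to 4/2 = 2 gives K = H.
Substituting into Q = 8: H^(1/2)·(H)^(1/4) = 8.
Solving, H = 16 and K = 16.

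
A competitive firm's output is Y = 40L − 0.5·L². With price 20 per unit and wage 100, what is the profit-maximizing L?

The marginal product of L is MP_L = 40 − L.
A price-taking firm hires until the value of the marginal product equals the wage: P·MP_L = w, so 20·(40 − L) = 100.
Then 40 − L = 5, giving L = 35.

L* = 35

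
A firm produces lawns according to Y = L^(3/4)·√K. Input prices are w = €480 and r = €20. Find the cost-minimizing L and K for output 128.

L* = 16, K* = 256

Cost minimization requires the marginal rate of technical substitution to equal the input-price ratio: MP_L/MP_K = w/r.
Here MP_L/MP_K = (3/4)·(K/L)/(1/2) = 1.5·(K/L). Setting this equal to 480/20 = 24 gives K = 16L.
Substituting into Y = 128: L^(3/4)·(16L)^(1/2) = 128.
Solving, L = 16 and K = 256.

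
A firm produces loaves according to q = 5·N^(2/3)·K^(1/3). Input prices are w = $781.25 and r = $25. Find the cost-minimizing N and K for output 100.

Cost minimization requires the marginal rate of technical substitution to equal the input-price ratio: MP_N/MP_K = w/r.
Here MP_N/MP_K = (2/3)·(K/N)/(1/3) = 2·(K/N). Setting this equal to 781.25/25 = 31.25 gives K = 15.625N.
Substituting into q = 100: 5·N^(2/3)·(15.625N)^(1/3) = 100.
Solving, N = 8 and K = 125.

N* = 8, K* = 125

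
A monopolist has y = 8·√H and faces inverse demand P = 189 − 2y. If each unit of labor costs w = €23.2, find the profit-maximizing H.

H* = 25

Marginal revenue from the inverse demand is MR = 189 − 4y.
The marginal product is MP_H = 4·H^(-1/2).
A monopolist hires until marginal revenue product equals the wage: MR·MP_H = w.
At H, y = 8·√H. Substituting and solving: (189 − 32·√H)·4·H^(-1/2) = 23.2 gives H = 25.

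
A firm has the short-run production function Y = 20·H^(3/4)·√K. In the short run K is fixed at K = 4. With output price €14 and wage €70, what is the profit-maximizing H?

H* = 1296

With K = 4, MP_H = (3/4)·20·H^(-1/4)·4^(1/2) = 30·H^(-1/4).
Profit maximization for a price taker requires P·MP_H = w: 14·30·H^(-1/4) = 70.
So H^(-1/4) = 1/6, which gives H = 1296.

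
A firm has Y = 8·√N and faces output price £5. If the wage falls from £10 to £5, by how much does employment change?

ΔN = 12

From P·MP_N = w with MP_N = 4·N^(-1/2), the labor demand is N(w) = (20/w)^(2).
At w = 10: N = 4. At w = 5: N = 16.
ΔN = 16 − 4 = 12.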